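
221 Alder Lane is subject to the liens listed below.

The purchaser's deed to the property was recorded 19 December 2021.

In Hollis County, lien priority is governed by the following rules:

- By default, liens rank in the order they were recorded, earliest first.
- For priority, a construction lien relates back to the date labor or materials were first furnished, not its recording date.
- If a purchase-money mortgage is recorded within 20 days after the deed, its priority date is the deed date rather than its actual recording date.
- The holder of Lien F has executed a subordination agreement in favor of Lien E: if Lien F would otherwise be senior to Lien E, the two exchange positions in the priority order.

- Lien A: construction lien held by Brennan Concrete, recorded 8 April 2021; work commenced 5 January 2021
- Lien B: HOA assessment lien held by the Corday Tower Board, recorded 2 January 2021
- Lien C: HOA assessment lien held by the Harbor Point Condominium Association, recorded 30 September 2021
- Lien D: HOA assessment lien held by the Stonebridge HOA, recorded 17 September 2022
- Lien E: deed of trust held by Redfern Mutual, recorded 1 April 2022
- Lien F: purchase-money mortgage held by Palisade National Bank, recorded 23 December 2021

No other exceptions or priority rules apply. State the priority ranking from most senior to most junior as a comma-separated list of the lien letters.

Adjusting effective dates: A relates back to 5 January 2021 (work commenced); F relates back to the deed date 19 December 2021.
By effective date: B (2 January 2021), A (5 January 2021), C (30 September 2021), F (19 December 2021), E (1 April 2022), D (17 September 2022).
Because F would otherwise rank above E, the subordination swaps them.

B, A, C, E, F, D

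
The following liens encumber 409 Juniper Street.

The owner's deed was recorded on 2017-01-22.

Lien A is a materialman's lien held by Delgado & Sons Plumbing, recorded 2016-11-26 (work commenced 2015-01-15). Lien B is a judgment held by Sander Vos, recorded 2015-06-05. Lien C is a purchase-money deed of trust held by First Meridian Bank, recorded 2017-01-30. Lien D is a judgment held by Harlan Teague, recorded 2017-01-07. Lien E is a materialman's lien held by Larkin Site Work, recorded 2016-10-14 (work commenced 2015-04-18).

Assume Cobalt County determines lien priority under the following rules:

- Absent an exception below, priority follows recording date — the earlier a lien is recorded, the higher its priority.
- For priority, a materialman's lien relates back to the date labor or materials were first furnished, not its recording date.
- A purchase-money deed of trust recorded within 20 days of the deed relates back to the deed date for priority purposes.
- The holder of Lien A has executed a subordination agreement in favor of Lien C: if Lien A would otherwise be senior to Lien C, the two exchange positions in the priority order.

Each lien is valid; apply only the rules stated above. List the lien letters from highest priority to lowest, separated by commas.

C, E, B, D, A

Adjusting effective dates: A relates back to 2015-01-15 (work commenced); C relates back to the deed date 2017-01-22; E's effective date is 2015-04-18, when work began.
Ordering by effective date: A (2015-01-15), E (2015-04-18), B (2015-06-05), D (2017-01-07), C (2017-01-22).
Because A would otherwise rank above C, the subordination swaps them.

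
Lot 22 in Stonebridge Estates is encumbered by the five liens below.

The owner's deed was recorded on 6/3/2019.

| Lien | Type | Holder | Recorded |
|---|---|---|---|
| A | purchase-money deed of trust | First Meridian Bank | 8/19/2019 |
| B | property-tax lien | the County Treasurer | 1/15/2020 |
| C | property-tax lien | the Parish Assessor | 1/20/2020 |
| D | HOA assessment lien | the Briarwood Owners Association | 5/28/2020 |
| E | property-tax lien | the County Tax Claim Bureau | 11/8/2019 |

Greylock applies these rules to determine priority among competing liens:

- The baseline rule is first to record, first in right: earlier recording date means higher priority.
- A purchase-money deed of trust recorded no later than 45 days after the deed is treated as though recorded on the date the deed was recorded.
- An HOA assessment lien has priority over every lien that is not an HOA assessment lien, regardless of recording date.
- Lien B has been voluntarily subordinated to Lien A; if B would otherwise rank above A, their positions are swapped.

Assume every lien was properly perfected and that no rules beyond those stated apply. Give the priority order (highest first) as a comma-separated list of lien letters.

First, effective dates: A was recorded 77 days after the deed, outside the 45-day window, so it keeps its recording date.
D is an HOA assessment lien and takes priority over every other lien.
Ordering the rest by effective date: A (8/19/2019), E (11/8/2019), B (1/15/2020), C (1/20/2020).
B already ranks below A; the subordination has no effect.

D, A, E, B, C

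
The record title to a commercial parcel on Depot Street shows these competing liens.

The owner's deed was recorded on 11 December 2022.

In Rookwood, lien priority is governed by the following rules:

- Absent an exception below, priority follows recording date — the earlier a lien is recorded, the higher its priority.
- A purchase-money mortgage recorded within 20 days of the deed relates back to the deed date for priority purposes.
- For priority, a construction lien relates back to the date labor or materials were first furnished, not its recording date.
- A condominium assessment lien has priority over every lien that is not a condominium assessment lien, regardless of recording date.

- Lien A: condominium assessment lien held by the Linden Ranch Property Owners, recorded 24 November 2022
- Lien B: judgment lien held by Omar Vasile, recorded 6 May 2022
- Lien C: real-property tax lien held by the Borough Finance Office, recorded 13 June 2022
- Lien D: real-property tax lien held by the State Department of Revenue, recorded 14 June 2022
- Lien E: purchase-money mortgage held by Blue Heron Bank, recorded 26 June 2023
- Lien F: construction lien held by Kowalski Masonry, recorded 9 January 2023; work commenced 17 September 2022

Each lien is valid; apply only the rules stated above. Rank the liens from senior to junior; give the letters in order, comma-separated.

A, B, C, D, F, E

Effective dates after the stated exceptions: E was recorded 197 days after the deed — beyond 20 days — so no relation-back applies; F relates back to 17 September 2022 (work commenced).
As a condominium assessment lien, A is senior to every other lien.
Remaining liens by effective date: B (6 May 2022), C (13 June 2022), D (14 June 2022), F (17 September 2022), E (26 June 2023).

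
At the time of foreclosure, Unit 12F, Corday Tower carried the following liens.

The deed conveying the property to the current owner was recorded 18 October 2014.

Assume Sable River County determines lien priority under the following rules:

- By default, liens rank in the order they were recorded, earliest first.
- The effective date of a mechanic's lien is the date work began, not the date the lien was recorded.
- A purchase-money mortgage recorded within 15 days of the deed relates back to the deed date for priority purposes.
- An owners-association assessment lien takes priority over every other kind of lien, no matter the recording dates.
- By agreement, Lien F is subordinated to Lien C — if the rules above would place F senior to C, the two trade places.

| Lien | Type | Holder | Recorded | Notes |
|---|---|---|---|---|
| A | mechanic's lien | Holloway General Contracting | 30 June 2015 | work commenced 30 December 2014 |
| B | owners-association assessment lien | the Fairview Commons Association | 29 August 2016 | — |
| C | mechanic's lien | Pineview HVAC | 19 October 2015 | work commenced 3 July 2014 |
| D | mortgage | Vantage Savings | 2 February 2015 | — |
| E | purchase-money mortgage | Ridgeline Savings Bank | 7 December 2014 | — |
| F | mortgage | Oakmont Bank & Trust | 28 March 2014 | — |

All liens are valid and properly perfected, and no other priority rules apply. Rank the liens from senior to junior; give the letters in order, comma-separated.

Adjusting effective dates: A's effective date is 30 December 2014, when work began; C's effective date is 3 July 2014, when work began; E was recorded 50 days after the deed, outside the 15-day window, so it keeps its recording date.
B is an owners-association assessment lien and takes priority over every other lien.
Remaining liens by effective date: F (28 March 2014), C (3 July 2014), E (7 December 2014), A (30 December 2014), D (2 February 2015).
The subordination applies — F was senior to C — so F and C swap.

B, C, F, E, A, D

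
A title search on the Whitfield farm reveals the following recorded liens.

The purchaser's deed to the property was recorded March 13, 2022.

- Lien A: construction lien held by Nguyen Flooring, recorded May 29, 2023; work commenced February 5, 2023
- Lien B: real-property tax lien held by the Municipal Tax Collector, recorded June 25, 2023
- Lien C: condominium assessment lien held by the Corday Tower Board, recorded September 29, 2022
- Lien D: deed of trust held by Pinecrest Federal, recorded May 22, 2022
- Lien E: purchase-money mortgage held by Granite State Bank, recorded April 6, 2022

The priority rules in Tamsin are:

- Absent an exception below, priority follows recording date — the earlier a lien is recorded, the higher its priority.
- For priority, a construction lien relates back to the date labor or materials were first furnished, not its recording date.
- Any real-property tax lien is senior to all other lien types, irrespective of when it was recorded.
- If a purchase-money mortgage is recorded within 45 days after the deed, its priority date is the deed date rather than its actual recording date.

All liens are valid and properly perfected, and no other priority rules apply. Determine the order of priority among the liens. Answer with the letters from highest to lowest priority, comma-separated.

B, E, D, C, A

First, effective dates: A relates back to February 5, 2023 (work commenced); E relates back to the deed date March 13, 2022.
B is a real-property tax lien and takes priority over every other lien.
The other liens, earliest effective date first: E (March 13, 2022), D (May 22, 2022), C (September 29, 2022), A (February 5, 2023).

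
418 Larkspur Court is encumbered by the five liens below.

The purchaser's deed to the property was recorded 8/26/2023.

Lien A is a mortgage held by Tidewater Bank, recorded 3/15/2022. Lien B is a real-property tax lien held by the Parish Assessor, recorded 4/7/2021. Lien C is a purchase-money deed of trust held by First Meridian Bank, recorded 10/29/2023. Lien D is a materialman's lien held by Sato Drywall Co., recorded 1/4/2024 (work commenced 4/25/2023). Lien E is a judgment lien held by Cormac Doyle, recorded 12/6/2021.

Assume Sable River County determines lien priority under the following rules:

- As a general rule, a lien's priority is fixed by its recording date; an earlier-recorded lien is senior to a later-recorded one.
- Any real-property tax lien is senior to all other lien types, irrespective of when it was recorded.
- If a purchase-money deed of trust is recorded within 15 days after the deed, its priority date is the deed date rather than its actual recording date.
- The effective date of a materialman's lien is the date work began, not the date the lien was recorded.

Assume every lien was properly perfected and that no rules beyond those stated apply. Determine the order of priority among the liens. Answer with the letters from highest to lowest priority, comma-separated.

Adjusting effective dates: C missed the 15-day window (64 days after the deed), so its recording date stands; D's effective date is 4/25/2023, when work began.
As a real-property tax lien, B is senior to every other lien.
Among the remaining liens, by effective date: E (12/6/2021), A (3/15/2022), D (4/25/2023), C (10/29/2023).

B, E, A, D, C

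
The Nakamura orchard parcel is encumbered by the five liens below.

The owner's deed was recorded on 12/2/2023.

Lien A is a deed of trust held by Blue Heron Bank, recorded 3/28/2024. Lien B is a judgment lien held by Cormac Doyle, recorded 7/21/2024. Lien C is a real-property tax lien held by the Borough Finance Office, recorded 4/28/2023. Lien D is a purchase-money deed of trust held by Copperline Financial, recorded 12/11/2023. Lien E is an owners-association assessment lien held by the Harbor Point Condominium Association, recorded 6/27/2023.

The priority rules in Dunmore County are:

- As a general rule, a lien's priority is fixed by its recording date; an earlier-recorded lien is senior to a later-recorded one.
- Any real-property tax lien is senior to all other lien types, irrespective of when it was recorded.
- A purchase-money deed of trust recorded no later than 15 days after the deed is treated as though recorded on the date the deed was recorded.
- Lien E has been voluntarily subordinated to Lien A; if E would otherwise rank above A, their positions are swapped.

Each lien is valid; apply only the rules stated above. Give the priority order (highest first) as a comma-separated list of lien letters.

C, A, D, E, B

Effective dates: D relates back to the deed date 12/2/2023.
As a real-property tax lien, C is senior to every other lien.
Remaining liens by effective date: E (6/27/2023), D (12/2/2023), A (3/28/2024), B (7/21/2024).
The subordination applies — E was senior to A — so E and A swap.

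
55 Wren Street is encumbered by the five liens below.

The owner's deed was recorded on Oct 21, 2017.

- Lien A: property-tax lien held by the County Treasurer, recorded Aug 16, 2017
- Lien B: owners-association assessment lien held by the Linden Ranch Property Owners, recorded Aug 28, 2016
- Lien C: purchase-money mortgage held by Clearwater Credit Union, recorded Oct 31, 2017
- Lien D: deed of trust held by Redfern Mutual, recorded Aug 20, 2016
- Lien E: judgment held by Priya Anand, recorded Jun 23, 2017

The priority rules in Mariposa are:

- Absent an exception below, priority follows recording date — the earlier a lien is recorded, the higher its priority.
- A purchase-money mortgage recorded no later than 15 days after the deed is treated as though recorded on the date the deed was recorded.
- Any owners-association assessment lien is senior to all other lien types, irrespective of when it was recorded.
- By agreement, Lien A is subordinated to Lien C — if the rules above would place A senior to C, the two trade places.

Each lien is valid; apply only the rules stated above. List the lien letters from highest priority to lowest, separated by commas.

B, D, E, C, A

First, effective dates: C relates back to the deed date Oct 21, 2017.
B, as an owners-association assessment lien, has superpriority and ranks first.
Remaining liens by effective date: D (Aug 20, 2016), E (Jun 23, 2017), A (Aug 16, 2017), C (Oct 21, 2017).
The subordination applies — A was senior to C — so A and C swap.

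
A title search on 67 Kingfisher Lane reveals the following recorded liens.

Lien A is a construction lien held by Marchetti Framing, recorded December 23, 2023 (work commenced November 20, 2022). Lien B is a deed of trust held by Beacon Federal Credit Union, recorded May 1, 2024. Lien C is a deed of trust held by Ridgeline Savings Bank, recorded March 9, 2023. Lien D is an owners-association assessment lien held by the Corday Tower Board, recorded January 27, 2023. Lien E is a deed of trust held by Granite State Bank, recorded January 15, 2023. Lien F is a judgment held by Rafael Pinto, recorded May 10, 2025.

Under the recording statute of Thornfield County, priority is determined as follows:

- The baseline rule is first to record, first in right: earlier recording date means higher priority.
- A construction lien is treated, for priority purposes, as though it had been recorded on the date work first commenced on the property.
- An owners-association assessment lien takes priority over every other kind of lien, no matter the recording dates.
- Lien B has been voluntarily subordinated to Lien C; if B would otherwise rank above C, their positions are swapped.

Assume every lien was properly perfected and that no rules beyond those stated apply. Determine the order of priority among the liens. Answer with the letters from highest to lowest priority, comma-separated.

D, A, E, C, B, F

Adjusting effective dates: A's effective date is November 20, 2022, when work began.
As an owners-association assessment lien, D is senior to every other lien.
The other liens, earliest effective date first: A (November 20, 2022), E (January 15, 2023), C (March 9, 2023), B (May 1, 2024), F (May 10, 2025).
Since B is not senior to C, the subordination leaves the order unchanged.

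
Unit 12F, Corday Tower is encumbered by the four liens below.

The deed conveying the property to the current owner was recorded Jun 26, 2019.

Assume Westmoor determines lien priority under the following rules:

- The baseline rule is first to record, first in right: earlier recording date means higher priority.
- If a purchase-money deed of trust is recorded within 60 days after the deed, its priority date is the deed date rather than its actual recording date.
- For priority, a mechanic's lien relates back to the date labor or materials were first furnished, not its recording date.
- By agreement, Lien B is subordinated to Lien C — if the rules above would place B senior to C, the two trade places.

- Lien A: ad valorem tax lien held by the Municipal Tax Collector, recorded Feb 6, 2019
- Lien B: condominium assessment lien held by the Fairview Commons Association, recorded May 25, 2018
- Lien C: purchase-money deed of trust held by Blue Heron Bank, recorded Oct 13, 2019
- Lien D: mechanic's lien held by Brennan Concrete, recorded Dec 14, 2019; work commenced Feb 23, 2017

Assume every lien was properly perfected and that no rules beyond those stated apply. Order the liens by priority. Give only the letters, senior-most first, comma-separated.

D, C, A, B

Effective dates after the stated exceptions: C was recorded 109 days after the deed — beyond 60 days — so no relation-back applies; D relates back to Feb 23, 2017 (work commenced).
Ordering by effective date: D (Feb 23, 2017), B (May 25, 2018), A (Feb 6, 2019), C (Oct 13, 2019).
B is senior to C before the subordination, so the two trade places.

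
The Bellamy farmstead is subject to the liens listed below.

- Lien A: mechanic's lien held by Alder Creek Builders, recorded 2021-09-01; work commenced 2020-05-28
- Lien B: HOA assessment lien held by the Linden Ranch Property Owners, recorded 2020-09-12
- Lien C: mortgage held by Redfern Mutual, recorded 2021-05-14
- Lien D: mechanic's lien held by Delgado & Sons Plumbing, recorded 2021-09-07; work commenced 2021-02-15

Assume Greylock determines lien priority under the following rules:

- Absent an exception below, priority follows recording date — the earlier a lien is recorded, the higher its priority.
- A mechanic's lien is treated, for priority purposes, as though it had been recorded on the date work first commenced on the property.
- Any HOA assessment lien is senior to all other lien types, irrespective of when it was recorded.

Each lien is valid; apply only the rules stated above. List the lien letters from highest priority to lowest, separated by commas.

Effective dates after the stated exceptions: A's effective date is 2020-05-28, when work began; D is treated as recorded 2021-02-15, the work-commencement date.
B is an HOA assessment lien, so it outranks all other liens regardless of date.
Remaining liens by effective date: A (2020-05-28), D (2021-02-15), C (2021-05-14).

B, A, D, C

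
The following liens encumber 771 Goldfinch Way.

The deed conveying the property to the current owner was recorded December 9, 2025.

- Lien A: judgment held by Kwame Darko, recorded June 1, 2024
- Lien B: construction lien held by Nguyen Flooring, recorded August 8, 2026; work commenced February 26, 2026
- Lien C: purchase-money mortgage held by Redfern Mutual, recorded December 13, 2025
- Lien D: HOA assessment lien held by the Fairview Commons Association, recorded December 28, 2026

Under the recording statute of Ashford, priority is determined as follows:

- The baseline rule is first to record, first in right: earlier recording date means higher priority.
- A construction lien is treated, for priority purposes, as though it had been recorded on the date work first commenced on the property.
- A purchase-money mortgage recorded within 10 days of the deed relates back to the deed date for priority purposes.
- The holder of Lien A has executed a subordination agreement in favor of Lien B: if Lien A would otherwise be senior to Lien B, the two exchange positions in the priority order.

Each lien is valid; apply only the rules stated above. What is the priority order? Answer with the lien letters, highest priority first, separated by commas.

B, C, A, D

Adjusting effective dates: B is treated as recorded February 26, 2026, the work-commencement date; C relates back to the deed date December 9, 2025.
By effective date, earliest first: A (June 1, 2024), C (December 9, 2025), B (February 26, 2026), D (December 28, 2026).
A is senior to B before the subordination, so the two trade places.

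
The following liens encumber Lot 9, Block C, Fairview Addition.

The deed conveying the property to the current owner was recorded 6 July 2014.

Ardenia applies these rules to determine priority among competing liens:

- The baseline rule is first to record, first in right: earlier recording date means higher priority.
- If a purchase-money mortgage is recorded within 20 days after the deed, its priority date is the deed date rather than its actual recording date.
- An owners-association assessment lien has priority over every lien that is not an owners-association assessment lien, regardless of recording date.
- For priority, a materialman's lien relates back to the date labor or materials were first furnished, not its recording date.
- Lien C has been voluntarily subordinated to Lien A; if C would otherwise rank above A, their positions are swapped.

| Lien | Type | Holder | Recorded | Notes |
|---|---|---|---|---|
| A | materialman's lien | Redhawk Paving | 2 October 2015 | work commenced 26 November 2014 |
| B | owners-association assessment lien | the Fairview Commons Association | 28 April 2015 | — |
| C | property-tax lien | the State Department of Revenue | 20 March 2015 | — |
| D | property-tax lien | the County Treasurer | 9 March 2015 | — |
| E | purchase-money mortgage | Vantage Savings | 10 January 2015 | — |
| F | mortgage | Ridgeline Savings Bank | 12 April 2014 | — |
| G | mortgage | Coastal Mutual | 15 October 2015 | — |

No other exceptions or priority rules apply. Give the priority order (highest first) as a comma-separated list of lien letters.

B, F, A, E, D, C, G

Adjusting effective dates: A is treated as recorded 26 November 2014, the work-commencement date; E was recorded 188 days after the deed — beyond 20 days — so no relation-back applies.
B, as an owners-association assessment lien, has superpriority and ranks first.
Among the remaining liens, by effective date: F (12 April 2014), A (26 November 2014), E (10 January 2015), D (9 March 2015), C (20 March 2015), G (15 October 2015).
Since C is not senior to A, the subordination leaves the order unchanged.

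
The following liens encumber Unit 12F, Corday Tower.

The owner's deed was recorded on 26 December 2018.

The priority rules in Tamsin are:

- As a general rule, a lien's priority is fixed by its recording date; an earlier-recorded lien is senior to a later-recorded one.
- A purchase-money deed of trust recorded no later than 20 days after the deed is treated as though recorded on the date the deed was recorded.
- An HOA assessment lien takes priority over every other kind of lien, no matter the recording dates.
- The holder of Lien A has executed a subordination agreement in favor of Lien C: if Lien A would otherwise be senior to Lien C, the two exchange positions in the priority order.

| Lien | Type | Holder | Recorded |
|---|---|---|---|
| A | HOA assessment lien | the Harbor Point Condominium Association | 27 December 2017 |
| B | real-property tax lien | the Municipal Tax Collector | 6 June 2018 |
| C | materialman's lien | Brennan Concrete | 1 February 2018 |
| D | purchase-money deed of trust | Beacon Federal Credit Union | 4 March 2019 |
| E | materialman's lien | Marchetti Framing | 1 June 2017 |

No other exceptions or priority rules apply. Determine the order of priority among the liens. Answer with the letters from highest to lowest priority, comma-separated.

C, E, A, B, D

Effective dates: D was recorded 68 days after the deed, outside the 20-day window, so it keeps its recording date.
As an HOA assessment lien, A is senior to every other lien.
Among the remaining liens, by effective date: E (1 June 2017), C (1 February 2018), B (6 June 2018), D (4 March 2019).
The subordination applies — A was senior to C — so A and C swap.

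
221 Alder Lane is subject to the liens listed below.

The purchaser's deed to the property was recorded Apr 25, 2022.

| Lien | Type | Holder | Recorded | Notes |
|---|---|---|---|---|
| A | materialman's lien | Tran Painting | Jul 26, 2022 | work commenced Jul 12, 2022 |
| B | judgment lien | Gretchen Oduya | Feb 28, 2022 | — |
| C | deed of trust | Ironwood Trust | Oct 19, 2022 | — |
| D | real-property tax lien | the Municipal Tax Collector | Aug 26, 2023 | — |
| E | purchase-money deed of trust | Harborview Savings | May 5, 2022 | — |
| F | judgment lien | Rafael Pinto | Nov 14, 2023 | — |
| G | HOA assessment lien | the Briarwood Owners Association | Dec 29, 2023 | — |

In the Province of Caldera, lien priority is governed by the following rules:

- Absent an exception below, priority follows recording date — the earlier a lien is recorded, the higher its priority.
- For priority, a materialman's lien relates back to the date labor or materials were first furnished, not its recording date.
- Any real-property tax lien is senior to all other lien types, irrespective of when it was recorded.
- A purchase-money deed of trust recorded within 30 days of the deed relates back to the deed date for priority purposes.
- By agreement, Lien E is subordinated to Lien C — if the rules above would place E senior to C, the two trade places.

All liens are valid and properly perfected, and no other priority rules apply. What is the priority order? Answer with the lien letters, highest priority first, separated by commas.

D, B, C, A, E, F, G

Effective dates after the stated exceptions: A's effective date is Jul 12, 2022, when work began; E was recorded within the 30-day window, so its effective date is the deed date Apr 25, 2022.
D, as a real-property tax lien, has superpriority and ranks first.
The other liens, earliest effective date first: B (Feb 28, 2022), E (Apr 25, 2022), A (Jul 12, 2022), C (Oct 19, 2022), F (Nov 14, 2023), G (Dec 29, 2023).
E is senior to C before the subordination, so the two trade places.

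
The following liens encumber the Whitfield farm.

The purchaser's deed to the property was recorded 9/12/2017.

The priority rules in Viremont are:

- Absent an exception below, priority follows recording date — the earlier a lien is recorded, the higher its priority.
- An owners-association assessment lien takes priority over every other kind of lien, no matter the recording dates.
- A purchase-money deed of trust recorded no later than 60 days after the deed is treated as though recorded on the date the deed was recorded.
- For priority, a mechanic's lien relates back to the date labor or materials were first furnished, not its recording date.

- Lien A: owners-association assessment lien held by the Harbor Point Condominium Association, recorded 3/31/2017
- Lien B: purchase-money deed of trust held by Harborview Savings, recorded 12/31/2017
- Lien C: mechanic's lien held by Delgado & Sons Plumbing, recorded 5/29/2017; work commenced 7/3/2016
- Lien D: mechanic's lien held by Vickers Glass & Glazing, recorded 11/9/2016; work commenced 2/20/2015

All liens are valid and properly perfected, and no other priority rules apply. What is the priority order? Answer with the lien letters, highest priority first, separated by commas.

Effective dates: B missed the 60-day window (110 days after the deed), so its recording date stands; C's effective date is 7/3/2016, when work began; D's effective date is 2/20/2015, when work began.
As an owners-association assessment lien, A is senior to every other lien.
Ordering the rest by effective date: D (2/20/2015), C (7/3/2016), B (12/31/2017).

A, D, C, B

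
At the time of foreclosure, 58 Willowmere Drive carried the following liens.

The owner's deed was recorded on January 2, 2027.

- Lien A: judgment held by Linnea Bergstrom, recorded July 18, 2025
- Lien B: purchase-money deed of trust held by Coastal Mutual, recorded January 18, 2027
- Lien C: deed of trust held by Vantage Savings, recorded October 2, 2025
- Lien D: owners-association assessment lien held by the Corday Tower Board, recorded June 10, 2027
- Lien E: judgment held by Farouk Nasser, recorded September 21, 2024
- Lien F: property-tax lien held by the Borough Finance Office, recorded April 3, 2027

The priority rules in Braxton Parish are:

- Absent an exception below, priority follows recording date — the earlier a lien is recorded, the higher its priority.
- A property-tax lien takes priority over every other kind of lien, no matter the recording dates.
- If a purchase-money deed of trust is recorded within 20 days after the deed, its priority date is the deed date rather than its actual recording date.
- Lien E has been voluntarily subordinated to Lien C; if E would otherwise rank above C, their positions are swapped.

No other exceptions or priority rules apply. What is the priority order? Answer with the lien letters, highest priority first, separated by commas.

F, C, A, E, B, D

Effective dates: B's effective date is the deed date, January 2, 2027.
As a property-tax lien, F is senior to every other lien.
Remaining liens by effective date: E (September 21, 2024), A (July 18, 2025), C (October 2, 2025), B (January 2, 2027), D (June 10, 2027).
Because E would otherwise rank above C, the subordination swaps them.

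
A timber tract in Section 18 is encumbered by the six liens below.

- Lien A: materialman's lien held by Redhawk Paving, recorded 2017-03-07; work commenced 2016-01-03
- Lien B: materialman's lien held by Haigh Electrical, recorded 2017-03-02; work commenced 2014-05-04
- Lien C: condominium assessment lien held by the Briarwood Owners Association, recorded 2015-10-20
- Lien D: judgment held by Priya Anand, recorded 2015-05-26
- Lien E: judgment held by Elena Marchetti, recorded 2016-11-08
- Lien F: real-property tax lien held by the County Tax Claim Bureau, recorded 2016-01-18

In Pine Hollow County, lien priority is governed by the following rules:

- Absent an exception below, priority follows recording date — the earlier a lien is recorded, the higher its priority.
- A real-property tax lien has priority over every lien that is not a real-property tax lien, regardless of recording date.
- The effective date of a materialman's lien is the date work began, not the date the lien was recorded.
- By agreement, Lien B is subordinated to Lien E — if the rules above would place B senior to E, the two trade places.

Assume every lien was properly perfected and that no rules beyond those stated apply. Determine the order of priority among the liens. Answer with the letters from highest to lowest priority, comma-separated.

F, E, D, C, A, B

Effective dates after the stated exceptions: A relates back to 2016-01-03 (work commenced); B's effective date is 2014-05-04, when work began.
F is a real-property tax lien and takes priority over every other lien.
The other liens, earliest effective date first: B (2014-05-04), D (2015-05-26), C (2015-10-20), A (2016-01-03), E (2016-11-08).
The subordination applies — B was senior to E — so B and E swap.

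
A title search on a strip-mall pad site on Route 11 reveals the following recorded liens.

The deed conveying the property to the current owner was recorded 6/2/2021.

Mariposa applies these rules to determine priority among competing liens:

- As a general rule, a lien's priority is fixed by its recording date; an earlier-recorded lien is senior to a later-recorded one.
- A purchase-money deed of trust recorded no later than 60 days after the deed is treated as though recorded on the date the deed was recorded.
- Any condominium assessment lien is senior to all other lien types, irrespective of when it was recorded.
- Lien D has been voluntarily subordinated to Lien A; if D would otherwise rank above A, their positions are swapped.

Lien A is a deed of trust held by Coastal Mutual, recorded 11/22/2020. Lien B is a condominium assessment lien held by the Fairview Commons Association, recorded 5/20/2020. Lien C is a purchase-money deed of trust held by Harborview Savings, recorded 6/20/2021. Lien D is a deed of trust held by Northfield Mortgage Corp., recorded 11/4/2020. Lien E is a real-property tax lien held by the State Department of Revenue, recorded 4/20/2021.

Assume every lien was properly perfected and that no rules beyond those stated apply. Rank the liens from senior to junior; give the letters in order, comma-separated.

B, A, D, E, C

Adjusting effective dates: C's effective date is the deed date, 6/2/2021.
B is a condominium assessment lien, so it outranks all other liens regardless of date.
Among the remaining liens, by effective date: D (11/4/2020), A (11/22/2020), E (4/20/2021), C (6/2/2021).
D is senior to A before the subordination, so the two trade places.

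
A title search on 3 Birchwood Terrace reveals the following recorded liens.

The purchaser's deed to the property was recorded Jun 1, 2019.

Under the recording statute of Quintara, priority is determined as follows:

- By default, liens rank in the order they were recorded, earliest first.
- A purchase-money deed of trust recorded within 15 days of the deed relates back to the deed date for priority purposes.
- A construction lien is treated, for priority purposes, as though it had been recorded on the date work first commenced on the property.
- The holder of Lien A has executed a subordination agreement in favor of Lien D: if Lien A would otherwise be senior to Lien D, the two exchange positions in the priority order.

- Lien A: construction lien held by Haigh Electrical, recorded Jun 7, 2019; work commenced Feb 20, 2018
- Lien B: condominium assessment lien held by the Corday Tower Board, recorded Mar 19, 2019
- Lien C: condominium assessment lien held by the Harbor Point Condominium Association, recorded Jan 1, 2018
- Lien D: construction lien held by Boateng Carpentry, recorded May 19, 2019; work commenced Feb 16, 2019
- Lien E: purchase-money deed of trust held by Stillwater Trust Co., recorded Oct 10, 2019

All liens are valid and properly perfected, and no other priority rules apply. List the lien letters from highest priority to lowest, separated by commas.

First, effective dates: A is treated as recorded Feb 20, 2018, the work-commencement date; D is treated as recorded Feb 16, 2019, the work-commencement date; E was recorded 131 days after the deed — beyond 15 days — so no relation-back applies.
Ordering by effective date: C (Jan 1, 2018), A (Feb 20, 2018), D (Feb 16, 2019), B (Mar 19, 2019), E (Oct 10, 2019).
A is senior to D before the subordination, so the two trade places.

C, D, A, B, E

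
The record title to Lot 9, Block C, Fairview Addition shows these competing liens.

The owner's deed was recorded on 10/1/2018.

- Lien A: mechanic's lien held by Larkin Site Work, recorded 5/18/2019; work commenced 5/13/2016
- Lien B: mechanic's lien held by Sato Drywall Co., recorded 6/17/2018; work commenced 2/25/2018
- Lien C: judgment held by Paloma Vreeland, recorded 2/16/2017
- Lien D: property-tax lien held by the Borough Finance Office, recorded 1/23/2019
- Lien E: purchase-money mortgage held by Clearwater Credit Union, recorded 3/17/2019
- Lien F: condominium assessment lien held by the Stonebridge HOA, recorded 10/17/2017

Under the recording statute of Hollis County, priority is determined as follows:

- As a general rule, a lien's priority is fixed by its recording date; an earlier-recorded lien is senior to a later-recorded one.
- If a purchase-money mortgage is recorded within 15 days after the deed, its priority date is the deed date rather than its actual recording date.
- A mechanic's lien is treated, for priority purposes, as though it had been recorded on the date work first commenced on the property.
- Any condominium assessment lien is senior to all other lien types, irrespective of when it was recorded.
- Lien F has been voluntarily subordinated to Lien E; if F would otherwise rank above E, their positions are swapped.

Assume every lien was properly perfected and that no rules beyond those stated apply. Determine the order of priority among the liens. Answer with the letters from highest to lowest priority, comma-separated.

Adjusting effective dates: A's effective date is 5/13/2016, when work began; B's effective date is 2/25/2018, when work began; E missed the 15-day window (167 days after the deed), so its recording date stands.
F is a condominium assessment lien, so it outranks all other liens regardless of date.
Among the remaining liens, by effective date: A (5/13/2016), C (2/16/2017), B (2/25/2018), D (1/23/2019), E (3/17/2019).
Because F would otherwise rank above E, the subordination swaps them.

E, A, C, B, D, F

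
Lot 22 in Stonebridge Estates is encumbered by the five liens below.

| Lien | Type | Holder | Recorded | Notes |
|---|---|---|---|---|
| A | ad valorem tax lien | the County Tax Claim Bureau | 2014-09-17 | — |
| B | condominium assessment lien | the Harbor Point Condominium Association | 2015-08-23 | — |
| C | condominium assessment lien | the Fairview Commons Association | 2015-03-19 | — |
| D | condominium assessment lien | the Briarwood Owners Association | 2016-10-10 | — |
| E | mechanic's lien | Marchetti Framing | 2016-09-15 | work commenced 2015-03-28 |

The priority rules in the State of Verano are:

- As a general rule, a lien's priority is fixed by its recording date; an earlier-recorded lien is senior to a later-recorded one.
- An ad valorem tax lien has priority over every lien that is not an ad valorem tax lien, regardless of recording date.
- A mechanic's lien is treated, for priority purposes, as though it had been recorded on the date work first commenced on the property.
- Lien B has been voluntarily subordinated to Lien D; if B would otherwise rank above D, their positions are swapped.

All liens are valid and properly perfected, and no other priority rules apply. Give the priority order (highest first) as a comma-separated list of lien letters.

A, C, E, D, B

Effective dates: E relates back to 2015-03-28 (work commenced).
A is an ad valorem tax lien, so it outranks all other liens regardless of date.
Ordering the rest by effective date: C (2015-03-19), E (2015-03-28), B (2015-08-23), D (2016-10-10).
Because B would otherwise rank above D, the subordination swaps them.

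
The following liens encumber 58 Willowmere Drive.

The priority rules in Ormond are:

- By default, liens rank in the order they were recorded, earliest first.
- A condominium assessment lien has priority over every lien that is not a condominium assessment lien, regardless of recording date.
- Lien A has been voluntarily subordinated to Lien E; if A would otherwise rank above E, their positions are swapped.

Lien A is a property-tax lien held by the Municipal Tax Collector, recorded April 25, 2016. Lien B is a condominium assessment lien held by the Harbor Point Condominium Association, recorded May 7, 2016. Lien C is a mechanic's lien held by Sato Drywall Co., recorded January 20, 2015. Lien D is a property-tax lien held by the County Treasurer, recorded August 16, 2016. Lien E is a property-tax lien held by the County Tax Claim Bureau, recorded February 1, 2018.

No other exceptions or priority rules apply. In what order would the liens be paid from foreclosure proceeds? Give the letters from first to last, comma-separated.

B, C, E, D, A

As a condominium assessment lien, B is senior to every other lien.
Ordering the rest by effective date: C (January 20, 2015), A (April 25, 2016), D (August 16, 2016), E (February 1, 2018).
Because A would otherwise rank above E, the subordination swaps them.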